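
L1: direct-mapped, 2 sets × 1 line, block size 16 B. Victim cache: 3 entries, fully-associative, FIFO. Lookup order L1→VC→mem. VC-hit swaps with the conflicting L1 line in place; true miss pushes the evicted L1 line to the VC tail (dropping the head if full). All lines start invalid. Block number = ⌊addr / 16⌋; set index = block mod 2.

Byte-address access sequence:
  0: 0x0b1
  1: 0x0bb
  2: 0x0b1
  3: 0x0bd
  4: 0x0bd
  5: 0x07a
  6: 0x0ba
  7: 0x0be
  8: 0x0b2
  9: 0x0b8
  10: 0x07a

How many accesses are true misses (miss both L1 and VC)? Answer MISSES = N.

  [0] addr=0xb1 blk=11 s=1: MISS | VC []
  [1] addr=0xbb blk=11 s=1: L1-HIT | VC []
  [2] addr=0xb1 blk=11 s=1: L1-HIT | VC []
  [3] addr=0xbd blk=11 s=1: L1-HIT | VC []
  [4] addr=0xbd blk=11 s=1: L1-HIT | VC []
  [5] addr=0x7a blk=7 s=1: MISS | VC [11]
  [6] addr=0xba blk=11 s=1: VC-HIT | VC [7]
  [7] addr=0xbe blk=11 s=1: L1-HIT | VC [7]
  [8] addr=0xb2 blk=11 s=1: L1-HIT | VC [7]
  [9] addr=0xb8 blk=11 s=1: L1-HIT | VC [7]
  [10] addr=0x7a blk=7 s=1: VC-HIT | VC [11]

MISSES = 2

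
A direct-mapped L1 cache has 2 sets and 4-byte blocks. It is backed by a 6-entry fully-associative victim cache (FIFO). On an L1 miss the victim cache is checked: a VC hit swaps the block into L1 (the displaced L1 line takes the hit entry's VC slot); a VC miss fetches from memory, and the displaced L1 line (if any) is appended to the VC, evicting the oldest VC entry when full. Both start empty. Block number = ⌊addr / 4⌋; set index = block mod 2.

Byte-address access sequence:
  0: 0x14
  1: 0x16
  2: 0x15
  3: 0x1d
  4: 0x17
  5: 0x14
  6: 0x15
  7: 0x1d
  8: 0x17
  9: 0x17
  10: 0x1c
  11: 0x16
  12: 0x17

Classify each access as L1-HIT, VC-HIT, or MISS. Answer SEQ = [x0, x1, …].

  [0] addr=0x14 blk=5 s=1: MISS | VC []
  [1] addr=0x16 blk=5 s=1: L1-HIT | VC []
  [2] addr=0x15 blk=5 s=1: L1-HIT | VC []
  [3] addr=0x1d blk=7 s=1: MISS | VC [5]
  [4] addr=0x17 blk=5 s=1: VC-HIT | VC [7]
  [5] addr=0x14 blk=5 s=1: L1-HIT | VC [7]
  [6] addr=0x15 blk=5 s=1: L1-HIT | VC [7]
  [7] addr=0x1d blk=7 s=1: VC-HIT | VC [5]
  [8] addr=0x17 blk=5 s=1: VC-HIT | VC [7]
  [9] addr=0x17 blk=5 s=1: L1-HIT | VC [7]
  [10] addr=0x1c blk=7 s=1: VC-HIT | VC [5]
  [11] addr=0x16 blk=5 s=1: VC-HIT | VC [7]
  [12] addr=0x17 blk=5 s=1: L1-HIT | VC [7]

SEQ = [MISS, L1-HIT, L1-HIT, MISS, VC-HIT, L1-HIT, L1-HIT, VC-HIT, VC-HIT, L1-HIT, VC-HIT, VC-HIT, L1-HIT]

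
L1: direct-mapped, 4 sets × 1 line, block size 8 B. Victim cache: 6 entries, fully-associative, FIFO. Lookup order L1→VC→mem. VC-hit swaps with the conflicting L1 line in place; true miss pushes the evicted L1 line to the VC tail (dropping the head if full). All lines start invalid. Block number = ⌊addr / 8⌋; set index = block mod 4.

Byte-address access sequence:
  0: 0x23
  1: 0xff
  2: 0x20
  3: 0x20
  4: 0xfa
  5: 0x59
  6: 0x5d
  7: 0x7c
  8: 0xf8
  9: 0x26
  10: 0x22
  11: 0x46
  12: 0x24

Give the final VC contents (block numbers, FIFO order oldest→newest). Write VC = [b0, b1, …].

VC = [15, 11, 8]

  [0] addr=0x23 blk=4 s=0: MISS | VC []
  [1] addr=0xff blk=31 s=3: MISS | VC []
  [2] addr=0x20 blk=4 s=0: L1-HIT | VC []
  [3] addr=0x20 blk=4 s=0: L1-HIT | VC []
  [4] addr=0xfa blk=31 s=3: L1-HIT | VC []
  [5] addr=0x59 blk=11 s=3: MISS | VC [31]
  [6] addr=0x5d blk=11 s=3: L1-HIT | VC [31]
  [7] addr=0x7c blk=15 s=3: MISS | VC [31, 11]
  [8] addr=0xf8 blk=31 s=3: VC-HIT | VC [15, 11]
  [9] addr=0x26 blk=4 s=0: L1-HIT | VC [15, 11]
  [10] addr=0x22 blk=4 s=0: L1-HIT | VC [15, 11]
  [11] addr=0x46 blk=8 s=0: MISS | VC [15, 11, 4]
  [12] addr=0x24 blk=4 s=0: VC-HIT | VC [15, 11, 8]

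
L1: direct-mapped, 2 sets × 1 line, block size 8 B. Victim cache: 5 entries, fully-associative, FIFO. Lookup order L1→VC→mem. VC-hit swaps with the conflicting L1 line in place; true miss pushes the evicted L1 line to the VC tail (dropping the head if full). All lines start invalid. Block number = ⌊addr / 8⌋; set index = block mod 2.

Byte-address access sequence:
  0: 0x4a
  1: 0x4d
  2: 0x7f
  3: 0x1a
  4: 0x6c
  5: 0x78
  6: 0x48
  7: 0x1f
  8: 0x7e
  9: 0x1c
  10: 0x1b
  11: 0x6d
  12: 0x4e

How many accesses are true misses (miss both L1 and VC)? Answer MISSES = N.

  [0] addr=0x4a blk=9 s=1: MISS | VC []
  [1] addr=0x4d blk=9 s=1: L1-HIT | VC []
  [2] addr=0x7f blk=15 s=1: MISS | VC [9]
  [3] addr=0x1a blk=3 s=1: MISS | VC [9, 15]
  [4] addr=0x6c blk=13 s=1: MISS | VC [9, 15, 3]
  [5] addr=0x78 blk=15 s=1: VC-HIT | VC [9, 13, 3]
  [6] addr=0x48 blk=9 s=1: VC-HIT | VC [15, 13, 3]
  [7] addr=0x1f blk=3 s=1: VC-HIT | VC [15, 13, 9]
  [8] addr=0x7e blk=15 s=1: VC-HIT | VC [3, 13, 9]
  [9] addr=0x1c blk=3 s=1: VC-HIT | VC [15, 13, 9]
  [10] addr=0x1b blk=3 s=1: L1-HIT | VC [15, 13, 9]
  [11] addr=0x6d blk=13 s=1: VC-HIT | VC [15, 3, 9]
  [12] addr=0x4e blk=9 s=1: VC-HIT | VC [15, 3, 13]

MISSES = 4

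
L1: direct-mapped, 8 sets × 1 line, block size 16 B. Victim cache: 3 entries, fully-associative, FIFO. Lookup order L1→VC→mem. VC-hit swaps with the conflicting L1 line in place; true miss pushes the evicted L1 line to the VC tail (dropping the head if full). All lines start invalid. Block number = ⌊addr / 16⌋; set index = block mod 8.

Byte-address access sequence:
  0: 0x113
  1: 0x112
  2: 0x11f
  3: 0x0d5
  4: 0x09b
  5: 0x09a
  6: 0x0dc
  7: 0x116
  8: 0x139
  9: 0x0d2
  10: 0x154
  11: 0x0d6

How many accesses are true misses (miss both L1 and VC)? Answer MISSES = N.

#0 0x113→b17/s1 MISS; vc=[]
#1 0x112→b17/s1 L1-HIT; vc=[]
#2 0x11f→b17/s1 L1-HIT; vc=[]
#3 0xd5→b13/s5 MISS; vc=[]
#4 0x9b→b9/s1 MISS; vc=[17]
#5 0x9a→b9/s1 L1-HIT; vc=[17]
#6 0xdc→b13/s5 L1-HIT; vc=[17]
#7 0x116→b17/s1 VC-HIT; vc=[9]
#8 0x139→b19/s3 MISS; vc=[9]
#9 0xd2→b13/s5 L1-HIT; vc=[9]
#10 0x154→b21/s5 MISS; vc=[9,13]
#11 0xd6→b13/s5 VC-HIT; vc=[9,21]

MISSES = 5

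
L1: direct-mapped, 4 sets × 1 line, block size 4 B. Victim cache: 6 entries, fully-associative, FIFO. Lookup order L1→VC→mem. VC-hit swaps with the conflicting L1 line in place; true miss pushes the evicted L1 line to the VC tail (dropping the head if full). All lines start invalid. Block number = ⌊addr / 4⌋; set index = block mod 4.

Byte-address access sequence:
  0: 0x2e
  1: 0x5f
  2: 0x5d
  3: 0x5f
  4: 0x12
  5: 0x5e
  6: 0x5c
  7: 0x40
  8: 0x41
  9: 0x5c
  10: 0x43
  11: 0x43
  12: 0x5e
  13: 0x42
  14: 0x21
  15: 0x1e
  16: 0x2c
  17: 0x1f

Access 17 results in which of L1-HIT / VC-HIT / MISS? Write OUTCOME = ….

  [0] addr=0x2e blk=11 s=3: MISS | VC []
  [1] addr=0x5f blk=23 s=3: MISS | VC [11]
  [2] addr=0x5d blk=23 s=3: L1-HIT | VC [11]
  [3] addr=0x5f blk=23 s=3: L1-HIT | VC [11]
  [4] addr=0x12 blk=4 s=0: MISS | VC [11]
  [5] addr=0x5e blk=23 s=3: L1-HIT | VC [11]
  [6] addr=0x5c blk=23 s=3: L1-HIT | VC [11]
  [7] addr=0x40 blk=16 s=0: MISS | VC [11, 4]
  [8] addr=0x41 blk=16 s=0: L1-HIT | VC [11, 4]
  [9] addr=0x5c blk=23 s=3: L1-HIT | VC [11, 4]
  [10] addr=0x43 blk=16 s=0: L1-HIT | VC [11, 4]
  [11] addr=0x43 blk=16 s=0: L1-HIT | VC [11, 4]
  [12] addr=0x5e blk=23 s=3: L1-HIT | VC [11, 4]
  [13] addr=0x42 blk=16 s=0: L1-HIT | VC [11, 4]
  [14] addr=0x21 blk=8 s=0: MISS | VC [11, 4, 16]
  [15] addr=0x1e blk=7 s=3: MISS | VC [11, 4, 16, 23]
  [16] addr=0x2c blk=11 s=3: VC-HIT | VC [7, 4, 16, 23]
  [17] addr=0x1f blk=7 s=3: VC-HIT | VC [11, 4, 16, 23]

OUTCOME = VC-HIT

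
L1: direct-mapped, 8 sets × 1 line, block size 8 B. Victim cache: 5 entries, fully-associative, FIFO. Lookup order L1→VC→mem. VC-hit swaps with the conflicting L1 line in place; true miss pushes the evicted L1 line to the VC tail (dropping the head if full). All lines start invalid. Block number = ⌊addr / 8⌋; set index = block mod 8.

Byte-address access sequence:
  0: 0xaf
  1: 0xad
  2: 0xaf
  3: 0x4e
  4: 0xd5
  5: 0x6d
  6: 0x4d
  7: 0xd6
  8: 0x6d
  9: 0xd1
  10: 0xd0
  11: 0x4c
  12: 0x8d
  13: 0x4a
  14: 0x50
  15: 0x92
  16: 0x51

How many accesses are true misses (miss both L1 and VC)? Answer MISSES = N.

MISSES = 7

#0 0xaf→b21/s5 MISS; vc=[]
#1 0xad→b21/s5 L1-HIT; vc=[]
#2 0xaf→b21/s5 L1-HIT; vc=[]
#3 0x4e→b9/s1 MISS; vc=[]
#4 0xd5→b26/s2 MISS; vc=[]
#5 0x6d→b13/s5 MISS; vc=[21]
#6 0x4d→b9/s1 L1-HIT; vc=[21]
#7 0xd6→b26/s2 L1-HIT; vc=[21]
#8 0x6d→b13/s5 L1-HIT; vc=[21]
#9 0xd1→b26/s2 L1-HIT; vc=[21]
#10 0xd0→b26/s2 L1-HIT; vc=[21]
#11 0x4c→b9/s1 L1-HIT; vc=[21]
#12 0x8d→b17/s1 MISS; vc=[21,9]
#13 0x4a→b9/s1 VC-HIT; vc=[21,17]
#14 0x50→b10/s2 MISS; vc=[21,17,26]
#15 0x92→b18/s2 MISS; vc=[21,17,26,10]
#16 0x51→b10/s2 VC-HIT; vc=[21,17,26,18]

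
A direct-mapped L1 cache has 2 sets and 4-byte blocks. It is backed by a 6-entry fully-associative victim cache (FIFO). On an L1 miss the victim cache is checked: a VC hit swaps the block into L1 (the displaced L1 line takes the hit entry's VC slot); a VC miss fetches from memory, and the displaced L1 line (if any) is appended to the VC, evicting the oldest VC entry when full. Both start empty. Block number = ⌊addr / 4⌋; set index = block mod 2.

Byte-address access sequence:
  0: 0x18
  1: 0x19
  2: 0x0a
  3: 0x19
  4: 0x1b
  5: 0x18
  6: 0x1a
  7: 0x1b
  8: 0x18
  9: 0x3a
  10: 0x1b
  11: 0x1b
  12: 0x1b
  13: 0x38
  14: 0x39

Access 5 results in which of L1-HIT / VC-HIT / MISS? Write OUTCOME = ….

#0 0x18→b6/s0 MISS; vc=[]
#1 0x19→b6/s0 L1-HIT; vc=[]
#2 0xa→b2/s0 MISS; vc=[6]
#3 0x19→b6/s0 VC-HIT; vc=[2]
#4 0x1b→b6/s0 L1-HIT; vc=[2]
#5 0x18→b6/s0 L1-HIT; vc=[2]
#6 0x1a→b6/s0 L1-HIT; vc=[2]
#7 0x1b→b6/s0 L1-HIT; vc=[2]
#8 0x18→b6/s0 L1-HIT; vc=[2]
#9 0x3a→b14/s0 MISS; vc=[2,6]
#10 0x1b→b6/s0 VC-HIT; vc=[2,14]
#11 0x1b→b6/s0 L1-HIT; vc=[2,14]
#12 0x1b→b6/s0 L1-HIT; vc=[2,14]
#13 0x38→b14/s0 VC-HIT; vc=[2,6]
#14 0x39→b14/s0 L1-HIT; vc=[2,6]

OUTCOME = L1-HIT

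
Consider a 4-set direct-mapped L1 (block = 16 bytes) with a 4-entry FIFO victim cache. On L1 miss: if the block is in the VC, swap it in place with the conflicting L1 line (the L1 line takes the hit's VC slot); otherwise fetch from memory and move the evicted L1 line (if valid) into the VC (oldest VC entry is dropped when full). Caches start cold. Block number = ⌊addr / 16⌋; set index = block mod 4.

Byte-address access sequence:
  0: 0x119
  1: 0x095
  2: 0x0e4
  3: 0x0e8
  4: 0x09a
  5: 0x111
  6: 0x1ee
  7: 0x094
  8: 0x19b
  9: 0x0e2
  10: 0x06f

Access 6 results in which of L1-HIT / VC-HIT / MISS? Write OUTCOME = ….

OUTCOME = MISS

  [0] addr=0x119 blk=17 s=1: MISS | VC []
  [1] addr=0x95 blk=9 s=1: MISS | VC [17]
  [2] addr=0xe4 blk=14 s=2: MISS | VC [17]
  [3] addr=0xe8 blk=14 s=2: L1-HIT | VC [17]
  [4] addr=0x9a blk=9 s=1: L1-HIT | VC [17]
  [5] addr=0x111 blk=17 s=1: VC-HIT | VC [9]
  [6] addr=0x1ee blk=30 s=2: MISS | VC [9, 14]
  [7] addr=0x94 blk=9 s=1: VC-HIT | VC [17, 14]
  [8] addr=0x19b blk=25 s=1: MISS | VC [17, 14, 9]
  [9] addr=0xe2 blk=14 s=2: VC-HIT | VC [17, 30, 9]
  [10] addr=0x6f blk=6 s=2: MISS | VC [17, 30, 9, 14]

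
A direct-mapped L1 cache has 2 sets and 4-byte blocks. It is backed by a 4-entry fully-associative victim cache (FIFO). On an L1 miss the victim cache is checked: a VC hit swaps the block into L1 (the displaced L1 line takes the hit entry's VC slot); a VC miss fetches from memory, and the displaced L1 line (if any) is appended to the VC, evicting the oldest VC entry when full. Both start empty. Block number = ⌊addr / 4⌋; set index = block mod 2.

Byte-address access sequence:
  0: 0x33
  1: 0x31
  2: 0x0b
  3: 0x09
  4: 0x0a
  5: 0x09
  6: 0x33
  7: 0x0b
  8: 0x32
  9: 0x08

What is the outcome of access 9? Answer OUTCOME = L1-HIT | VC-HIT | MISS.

OUTCOME = VC-HIT

#0 0x33→b12/s0 MISS; vc=[]
#1 0x31→b12/s0 L1-HIT; vc=[]
#2 0xb→b2/s0 MISS; vc=[12]
#3 0x9→b2/s0 L1-HIT; vc=[12]
#4 0xa→b2/s0 L1-HIT; vc=[12]
#5 0x9→b2/s0 L1-HIT; vc=[12]
#6 0x33→b12/s0 VC-HIT; vc=[2]
#7 0xb→b2/s0 VC-HIT; vc=[12]
#8 0x32→b12/s0 VC-HIT; vc=[2]
#9 0x8→b2/s0 VC-HIT; vc=[12]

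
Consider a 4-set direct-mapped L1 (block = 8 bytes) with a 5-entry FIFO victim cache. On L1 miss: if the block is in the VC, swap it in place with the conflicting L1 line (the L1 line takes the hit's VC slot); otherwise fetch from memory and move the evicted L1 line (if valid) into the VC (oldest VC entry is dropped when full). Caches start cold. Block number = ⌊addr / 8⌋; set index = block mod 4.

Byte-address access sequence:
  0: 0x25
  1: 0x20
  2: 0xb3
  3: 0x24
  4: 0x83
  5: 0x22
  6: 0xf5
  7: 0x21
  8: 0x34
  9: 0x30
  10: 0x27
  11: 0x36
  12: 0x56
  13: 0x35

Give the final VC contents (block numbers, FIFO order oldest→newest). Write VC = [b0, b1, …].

  [0] addr=0x25 blk=4 s=0: MISS | VC []
  [1] addr=0x20 blk=4 s=0: L1-HIT | VC []
  [2] addr=0xb3 blk=22 s=2: MISS | VC []
  [3] addr=0x24 blk=4 s=0: L1-HIT | VC []
  [4] addr=0x83 blk=16 s=0: MISS | VC [4]
  [5] addr=0x22 blk=4 s=0: VC-HIT | VC [16]
  [6] addr=0xf5 blk=30 s=2: MISS | VC [16, 22]
  [7] addr=0x21 blk=4 s=0: L1-HIT | VC [16, 22]
  [8] addr=0x34 blk=6 s=2: MISS | VC [16, 22, 30]
  [9] addr=0x30 blk=6 s=2: L1-HIT | VC [16, 22, 30]
  [10] addr=0x27 blk=4 s=0: L1-HIT | VC [16, 22, 30]
  [11] addr=0x36 blk=6 s=2: L1-HIT | VC [16, 22, 30]
  [12] addr=0x56 blk=10 s=2: MISS | VC [16, 22, 30, 6]
  [13] addr=0x35 blk=6 s=2: VC-HIT | VC [16, 22, 30, 10]

VC = [16, 22, 30, 10]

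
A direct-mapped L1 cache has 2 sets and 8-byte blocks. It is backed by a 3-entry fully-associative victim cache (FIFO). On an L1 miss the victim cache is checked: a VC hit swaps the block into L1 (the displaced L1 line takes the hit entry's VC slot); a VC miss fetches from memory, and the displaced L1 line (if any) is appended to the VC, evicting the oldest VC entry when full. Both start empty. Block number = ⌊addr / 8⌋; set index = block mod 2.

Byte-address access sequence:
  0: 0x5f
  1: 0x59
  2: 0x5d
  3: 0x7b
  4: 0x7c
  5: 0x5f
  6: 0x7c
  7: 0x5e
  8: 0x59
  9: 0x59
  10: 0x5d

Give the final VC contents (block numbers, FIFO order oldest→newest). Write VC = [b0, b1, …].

  [0] addr=0x5f blk=11 s=1: MISS | VC []
  [1] addr=0x59 blk=11 s=1: L1-HIT | VC []
  [2] addr=0x5d blk=11 s=1: L1-HIT | VC []
  [3] addr=0x7b blk=15 s=1: MISS | VC [11]
  [4] addr=0x7c blk=15 s=1: L1-HIT | VC [11]
  [5] addr=0x5f blk=11 s=1: VC-HIT | VC [15]
  [6] addr=0x7c blk=15 s=1: VC-HIT | VC [11]
  [7] addr=0x5e blk=11 s=1: VC-HIT | VC [15]
  [8] addr=0x59 blk=11 s=1: L1-HIT | VC [15]
  [9] addr=0x59 blk=11 s=1: L1-HIT | VC [15]
  [10] addr=0x5d blk=11 s=1: L1-HIT | VC [15]

VC = [15]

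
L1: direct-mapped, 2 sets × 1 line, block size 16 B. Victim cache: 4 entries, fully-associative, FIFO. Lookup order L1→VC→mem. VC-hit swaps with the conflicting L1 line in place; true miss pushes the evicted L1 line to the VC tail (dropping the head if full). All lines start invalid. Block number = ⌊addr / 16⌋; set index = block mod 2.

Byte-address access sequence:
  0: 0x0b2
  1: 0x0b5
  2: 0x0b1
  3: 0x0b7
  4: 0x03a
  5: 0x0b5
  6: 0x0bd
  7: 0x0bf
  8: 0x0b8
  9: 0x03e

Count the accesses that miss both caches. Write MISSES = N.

  [0] addr=0xb2 blk=11 s=1: MISS | VC []
  [1] addr=0xb5 blk=11 s=1: L1-HIT | VC []
  [2] addr=0xb1 blk=11 s=1: L1-HIT | VC []
  [3] addr=0xb7 blk=11 s=1: L1-HIT | VC []
  [4] addr=0x3a blk=3 s=1: MISS | VC [11]
  [5] addr=0xb5 blk=11 s=1: VC-HIT | VC [3]
  [6] addr=0xbd blk=11 s=1: L1-HIT | VC [3]
  [7] addr=0xbf blk=11 s=1: L1-HIT | VC [3]
  [8] addr=0xb8 blk=11 s=1: L1-HIT | VC [3]
  [9] addr=0x3e blk=3 s=1: VC-HIT | VC [11]

MISSES = 2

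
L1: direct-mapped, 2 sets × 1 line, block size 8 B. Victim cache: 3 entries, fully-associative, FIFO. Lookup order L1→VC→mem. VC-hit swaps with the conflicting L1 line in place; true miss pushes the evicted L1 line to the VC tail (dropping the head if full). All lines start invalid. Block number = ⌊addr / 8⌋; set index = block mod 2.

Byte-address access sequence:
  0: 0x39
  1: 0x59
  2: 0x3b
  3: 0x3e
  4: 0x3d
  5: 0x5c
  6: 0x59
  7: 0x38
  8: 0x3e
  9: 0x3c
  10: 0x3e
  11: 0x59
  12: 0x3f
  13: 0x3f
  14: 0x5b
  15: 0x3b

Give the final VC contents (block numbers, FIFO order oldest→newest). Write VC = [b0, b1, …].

#0 0x39→b7/s1 MISS; vc=[]
#1 0x59→b11/s1 MISS; vc=[7]
#2 0x3b→b7/s1 VC-HIT; vc=[11]
#3 0x3e→b7/s1 L1-HIT; vc=[11]
#4 0x3d→b7/s1 L1-HIT; vc=[11]
#5 0x5c→b11/s1 VC-HIT; vc=[7]
#6 0x59→b11/s1 L1-HIT; vc=[7]
#7 0x38→b7/s1 VC-HIT; vc=[11]
#8 0x3e→b7/s1 L1-HIT; vc=[11]
#9 0x3c→b7/s1 L1-HIT; vc=[11]
#10 0x3e→b7/s1 L1-HIT; vc=[11]
#11 0x59→b11/s1 VC-HIT; vc=[7]
#12 0x3f→b7/s1 VC-HIT; vc=[11]
#13 0x3f→b7/s1 L1-HIT; vc=[11]
#14 0x5b→b11/s1 VC-HIT; vc=[7]
#15 0x3b→b7/s1 VC-HIT; vc=[11]

VC = [11]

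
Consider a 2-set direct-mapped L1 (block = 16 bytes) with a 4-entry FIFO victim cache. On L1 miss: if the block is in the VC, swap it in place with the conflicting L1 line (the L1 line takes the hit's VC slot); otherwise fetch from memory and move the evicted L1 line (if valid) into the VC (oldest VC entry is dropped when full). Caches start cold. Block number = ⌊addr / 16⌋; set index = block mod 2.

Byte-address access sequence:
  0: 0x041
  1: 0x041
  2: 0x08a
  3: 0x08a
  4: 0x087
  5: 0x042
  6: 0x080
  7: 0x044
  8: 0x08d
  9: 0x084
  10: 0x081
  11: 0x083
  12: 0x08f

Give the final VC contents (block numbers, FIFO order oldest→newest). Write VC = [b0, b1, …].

#0 0x41→b4/s0 MISS; vc=[]
#1 0x41→b4/s0 L1-HIT; vc=[]
#2 0x8a→b8/s0 MISS; vc=[4]
#3 0x8a→b8/s0 L1-HIT; vc=[4]
#4 0x87→b8/s0 L1-HIT; vc=[4]
#5 0x42→b4/s0 VC-HIT; vc=[8]
#6 0x80→b8/s0 VC-HIT; vc=[4]
#7 0x44→b4/s0 VC-HIT; vc=[8]
#8 0x8d→b8/s0 VC-HIT; vc=[4]
#9 0x84→b8/s0 L1-HIT; vc=[4]
#10 0x81→b8/s0 L1-HIT; vc=[4]
#11 0x83→b8/s0 L1-HIT; vc=[4]
#12 0x8f→b8/s0 L1-HIT; vc=[4]

VC = [4]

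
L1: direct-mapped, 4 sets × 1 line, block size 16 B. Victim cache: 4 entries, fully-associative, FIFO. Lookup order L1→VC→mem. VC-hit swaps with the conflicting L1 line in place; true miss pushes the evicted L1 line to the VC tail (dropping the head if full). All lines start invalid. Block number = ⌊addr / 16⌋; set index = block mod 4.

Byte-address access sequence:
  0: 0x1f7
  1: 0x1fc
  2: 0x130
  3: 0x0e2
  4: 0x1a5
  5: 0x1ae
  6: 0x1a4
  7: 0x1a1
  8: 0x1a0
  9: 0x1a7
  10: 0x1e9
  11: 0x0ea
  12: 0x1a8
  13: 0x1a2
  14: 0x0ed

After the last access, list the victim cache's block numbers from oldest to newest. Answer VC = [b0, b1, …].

  [0] addr=0x1f7 blk=31 s=3: MISS | VC []
  [1] addr=0x1fc blk=31 s=3: L1-HIT | VC []
  [2] addr=0x130 blk=19 s=3: MISS | VC [31]
  [3] addr=0xe2 blk=14 s=2: MISS | VC [31]
  [4] addr=0x1a5 blk=26 s=2: MISS | VC [31, 14]
  [5] addr=0x1ae blk=26 s=2: L1-HIT | VC [31, 14]
  [6] addr=0x1a4 blk=26 s=2: L1-HIT | VC [31, 14]
  [7] addr=0x1a1 blk=26 s=2: L1-HIT | VC [31, 14]
  [8] addr=0x1a0 blk=26 s=2: L1-HIT | VC [31, 14]
  [9] addr=0x1a7 blk=26 s=2: L1-HIT | VC [31, 14]
  [10] addr=0x1e9 blk=30 s=2: MISS | VC [31, 14, 26]
  [11] addr=0xea blk=14 s=2: VC-HIT | VC [31, 30, 26]
  [12] addr=0x1a8 blk=26 s=2: VC-HIT | VC [31, 30, 14]
  [13] addr=0x1a2 blk=26 s=2: L1-HIT | VC [31, 30, 14]
  [14] addr=0xed blk=14 s=2: VC-HIT | VC [31, 30, 26]

VC = [31, 30, 26]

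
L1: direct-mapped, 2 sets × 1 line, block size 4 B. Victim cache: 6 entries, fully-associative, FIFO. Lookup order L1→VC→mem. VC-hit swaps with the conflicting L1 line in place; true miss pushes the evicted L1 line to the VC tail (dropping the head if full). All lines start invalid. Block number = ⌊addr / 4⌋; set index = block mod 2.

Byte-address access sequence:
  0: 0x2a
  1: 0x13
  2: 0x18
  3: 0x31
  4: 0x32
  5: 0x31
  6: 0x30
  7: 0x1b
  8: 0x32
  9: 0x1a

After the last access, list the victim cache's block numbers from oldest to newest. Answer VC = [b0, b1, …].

VC = [10, 4, 12]

0: 0x2a (blk 10, set 0) → MISS  vc=[]
1: 0x13 (blk 4, set 0) → MISS  vc=[10]
2: 0x18 (blk 6, set 0) → MISS  vc=[10, 4]
3: 0x31 (blk 12, set 0) → MISS  vc=[10, 4, 6]
4: 0x32 (blk 12, set 0) → L1-HIT  vc=[10, 4, 6]
5: 0x31 (blk 12, set 0) → L1-HIT  vc=[10, 4, 6]
6: 0x30 (blk 12, set 0) → L1-HIT  vc=[10, 4, 6]
7: 0x1b (blk 6, set 0) → VC-HIT  vc=[10, 4, 12]
8: 0x32 (blk 12, set 0) → VC-HIT  vc=[10, 4, 6]
9: 0x1a (blk 6, set 0) → VC-HIT  vc=[10, 4, 12]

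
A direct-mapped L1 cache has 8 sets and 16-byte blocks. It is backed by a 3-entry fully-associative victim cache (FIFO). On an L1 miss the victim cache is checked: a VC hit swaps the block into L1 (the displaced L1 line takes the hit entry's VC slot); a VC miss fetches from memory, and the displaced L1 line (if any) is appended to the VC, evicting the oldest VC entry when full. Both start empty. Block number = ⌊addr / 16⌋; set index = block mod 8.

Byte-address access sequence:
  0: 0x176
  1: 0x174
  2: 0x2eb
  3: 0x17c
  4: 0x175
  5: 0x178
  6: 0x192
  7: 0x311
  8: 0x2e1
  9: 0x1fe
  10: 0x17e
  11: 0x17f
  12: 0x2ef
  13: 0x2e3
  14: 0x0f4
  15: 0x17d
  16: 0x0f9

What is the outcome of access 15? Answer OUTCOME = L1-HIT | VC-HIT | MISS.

OUTCOME = VC-HIT

#0 0x176→b23/s7 MISS; vc=[]
#1 0x174→b23/s7 L1-HIT; vc=[]
#2 0x2eb→b46/s6 MISS; vc=[]
#3 0x17c→b23/s7 L1-HIT; vc=[]
#4 0x175→b23/s7 L1-HIT; vc=[]
#5 0x178→b23/s7 L1-HIT; vc=[]
#6 0x192→b25/s1 MISS; vc=[]
#7 0x311→b49/s1 MISS; vc=[25]
#8 0x2e1→b46/s6 L1-HIT; vc=[25]
#9 0x1fe→b31/s7 MISS; vc=[25,23]
#10 0x17e→b23/s7 VC-HIT; vc=[25,31]
#11 0x17f→b23/s7 L1-HIT; vc=[25,31]
#12 0x2ef→b46/s6 L1-HIT; vc=[25,31]
#13 0x2e3→b46/s6 L1-HIT; vc=[25,31]
#14 0xf4→b15/s7 MISS; vc=[25,31,23]
#15 0x17d→b23/s7 VC-HIT; vc=[25,31,15]
#16 0xf9→b15/s7 VC-HIT; vc=[25,31,23]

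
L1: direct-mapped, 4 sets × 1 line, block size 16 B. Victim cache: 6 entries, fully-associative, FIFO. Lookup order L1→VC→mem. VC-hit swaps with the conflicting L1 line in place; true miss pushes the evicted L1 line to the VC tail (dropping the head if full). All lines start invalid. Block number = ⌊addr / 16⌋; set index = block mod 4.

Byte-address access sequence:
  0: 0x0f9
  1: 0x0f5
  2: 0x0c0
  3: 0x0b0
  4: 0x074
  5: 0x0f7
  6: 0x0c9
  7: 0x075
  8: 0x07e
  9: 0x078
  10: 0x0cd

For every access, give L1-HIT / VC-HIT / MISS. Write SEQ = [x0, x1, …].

0: 0xf9 (blk 15, set 3) → MISS  vc=[]
1: 0xf5 (blk 15, set 3) → L1-HIT  vc=[]
2: 0xc0 (blk 12, set 0) → MISS  vc=[]
3: 0xb0 (blk 11, set 3) → MISS  vc=[15]
4: 0x74 (blk 7, set 3) → MISS  vc=[15, 11]
5: 0xf7 (blk 15, set 3) → VC-HIT  vc=[7, 11]
6: 0xc9 (blk 12, set 0) → L1-HIT  vc=[7, 11]
7: 0x75 (blk 7, set 3) → VC-HIT  vc=[15, 11]
8: 0x7e (blk 7, set 3) → L1-HIT  vc=[15, 11]
9: 0x78 (blk 7, set 3) → L1-HIT  vc=[15, 11]
10: 0xcd (blk 12, set 0) → L1-HIT  vc=[15, 11]

SEQ = [MISS, L1-HIT, MISS, MISS, MISS, VC-HIT, L1-HIT, VC-HIT, L1-HIT, L1-HIT, L1-HIT]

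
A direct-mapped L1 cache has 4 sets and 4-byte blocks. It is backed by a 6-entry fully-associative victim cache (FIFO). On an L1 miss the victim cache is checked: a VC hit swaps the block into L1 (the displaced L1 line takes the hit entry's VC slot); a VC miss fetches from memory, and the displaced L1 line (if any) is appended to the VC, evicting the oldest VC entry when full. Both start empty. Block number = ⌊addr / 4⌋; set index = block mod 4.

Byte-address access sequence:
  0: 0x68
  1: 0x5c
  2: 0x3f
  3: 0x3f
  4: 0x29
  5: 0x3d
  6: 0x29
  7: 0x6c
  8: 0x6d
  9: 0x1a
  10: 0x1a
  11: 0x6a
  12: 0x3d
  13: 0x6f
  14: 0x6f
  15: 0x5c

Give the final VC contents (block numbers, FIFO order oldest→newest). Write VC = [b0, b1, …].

VC = [27, 6, 15, 10]

0: 0x68 (blk 26, set 2) → MISS  vc=[]
1: 0x5c (blk 23, set 3) → MISS  vc=[]
2: 0x3f (blk 15, set 3) → MISS  vc=[23]
3: 0x3f (blk 15, set 3) → L1-HIT  vc=[23]
4: 0x29 (blk 10, set 2) → MISS  vc=[23, 26]
5: 0x3d (blk 15, set 3) → L1-HIT  vc=[23, 26]
6: 0x29 (blk 10, set 2) → L1-HIT  vc=[23, 26]
7: 0x6c (blk 27, set 3) → MISS  vc=[23, 26, 15]
8: 0x6d (blk 27, set 3) → L1-HIT  vc=[23, 26, 15]
9: 0x1a (blk 6, set 2) → MISS  vc=[23, 26, 15, 10]
10: 0x1a (blk 6, set 2) → L1-HIT  vc=[23, 26, 15, 10]
11: 0x6a (blk 26, set 2) → VC-HIT  vc=[23, 6, 15, 10]
12: 0x3d (blk 15, set 3) → VC-HIT  vc=[23, 6, 27, 10]
13: 0x6f (blk 27, set 3) → VC-HIT  vc=[23, 6, 15, 10]
14: 0x6f (blk 27, set 3) → L1-HIT  vc=[23, 6, 15, 10]
15: 0x5c (blk 23, set 3) → VC-HIT  vc=[27, 6, 15, 10]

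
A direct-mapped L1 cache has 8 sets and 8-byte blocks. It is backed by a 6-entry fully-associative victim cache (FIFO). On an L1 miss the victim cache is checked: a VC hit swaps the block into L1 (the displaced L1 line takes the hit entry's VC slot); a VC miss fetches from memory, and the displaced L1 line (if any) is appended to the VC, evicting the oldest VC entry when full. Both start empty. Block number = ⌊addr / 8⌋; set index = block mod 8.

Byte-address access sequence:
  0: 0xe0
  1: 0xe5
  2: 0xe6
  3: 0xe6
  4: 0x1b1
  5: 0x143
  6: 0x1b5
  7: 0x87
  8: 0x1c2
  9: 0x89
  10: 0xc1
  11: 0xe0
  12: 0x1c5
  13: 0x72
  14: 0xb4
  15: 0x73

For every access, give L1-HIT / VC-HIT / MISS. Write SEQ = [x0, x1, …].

  [0] addr=0xe0 blk=28 s=4: MISS | VC []
  [1] addr=0xe5 blk=28 s=4: L1-HIT | VC []
  [2] addr=0xe6 blk=28 s=4: L1-HIT | VC []
  [3] addr=0xe6 blk=28 s=4: L1-HIT | VC []
  [4] addr=0x1b1 blk=54 s=6: MISS | VC []
  [5] addr=0x143 blk=40 s=0: MISS | VC []
  [6] addr=0x1b5 blk=54 s=6: L1-HIT | VC []
  [7] addr=0x87 blk=16 s=0: MISS | VC [40]
  [8] addr=0x1c2 blk=56 s=0: MISS | VC [40, 16]
  [9] addr=0x89 blk=17 s=1: MISS | VC [40, 16]
  [10] addr=0xc1 blk=24 s=0: MISS | VC [40, 16, 56]
  [11] addr=0xe0 blk=28 s=4: L1-HIT | VC [40, 16, 56]
  [12] addr=0x1c5 blk=56 s=0: VC-HIT | VC [40, 16, 24]
  [13] addr=0x72 blk=14 s=6: MISS | VC [40, 16, 24, 54]
  [14] addr=0xb4 blk=22 s=6: MISS | VC [40, 16, 24, 54, 14]
  [15] addr=0x73 blk=14 s=6: VC-HIT | VC [40, 16, 24, 54, 22]

SEQ = [MISS, L1-HIT, L1-HIT, L1-HIT, MISS, MISS, L1-HIT, MISS, MISS, MISS, MISS, L1-HIT, VC-HIT, MISS, MISS, VC-HIT]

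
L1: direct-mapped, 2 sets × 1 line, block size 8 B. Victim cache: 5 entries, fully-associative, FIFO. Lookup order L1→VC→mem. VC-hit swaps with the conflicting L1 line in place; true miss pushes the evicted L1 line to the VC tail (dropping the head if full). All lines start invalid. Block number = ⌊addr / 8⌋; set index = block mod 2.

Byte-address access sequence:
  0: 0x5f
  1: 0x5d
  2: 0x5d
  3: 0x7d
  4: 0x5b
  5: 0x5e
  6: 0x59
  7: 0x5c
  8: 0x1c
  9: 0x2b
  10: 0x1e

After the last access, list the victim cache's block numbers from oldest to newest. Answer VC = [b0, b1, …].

VC = [15, 11, 5]

#0 0x5f→b11/s1 MISS; vc=[]
#1 0x5d→b11/s1 L1-HIT; vc=[]
#2 0x5d→b11/s1 L1-HIT; vc=[]
#3 0x7d→b15/s1 MISS; vc=[11]
#4 0x5b→b11/s1 VC-HIT; vc=[15]
#5 0x5e→b11/s1 L1-HIT; vc=[15]
#6 0x59→b11/s1 L1-HIT; vc=[15]
#7 0x5c→b11/s1 L1-HIT; vc=[15]
#8 0x1c→b3/s1 MISS; vc=[15,11]
#9 0x2b→b5/s1 MISS; vc=[15,11,3]
#10 0x1e→b3/s1 VC-HIT; vc=[15,11,5]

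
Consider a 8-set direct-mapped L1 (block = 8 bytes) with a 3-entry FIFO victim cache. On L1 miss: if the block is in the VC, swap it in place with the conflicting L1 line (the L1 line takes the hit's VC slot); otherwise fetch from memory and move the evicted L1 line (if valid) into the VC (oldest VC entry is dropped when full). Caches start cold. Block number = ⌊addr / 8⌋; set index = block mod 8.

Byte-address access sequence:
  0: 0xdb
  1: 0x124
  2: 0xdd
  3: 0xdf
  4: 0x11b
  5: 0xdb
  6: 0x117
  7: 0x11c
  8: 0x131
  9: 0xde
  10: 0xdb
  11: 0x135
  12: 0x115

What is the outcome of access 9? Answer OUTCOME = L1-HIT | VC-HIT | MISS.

0: 0xdb (blk 27, set 3) → MISS  vc=[]
1: 0x124 (blk 36, set 4) → MISS  vc=[]
2: 0xdd (blk 27, set 3) → L1-HIT  vc=[]
3: 0xdf (blk 27, set 3) → L1-HIT  vc=[]
4: 0x11b (blk 35, set 3) → MISS  vc=[27]
5: 0xdb (blk 27, set 3) → VC-HIT  vc=[35]
6: 0x117 (blk 34, set 2) → MISS  vc=[35]
7: 0x11c (blk 35, set 3) → VC-HIT  vc=[27]
8: 0x131 (blk 38, set 6) → MISS  vc=[27]
9: 0xde (blk 27, set 3) → VC-HIT  vc=[35]
10: 0xdb (blk 27, set 3) → L1-HIT  vc=[35]
11: 0x135 (blk 38, set 6) → L1-HIT  vc=[35]
12: 0x115 (blk 34, set 2) → L1-HIT  vc=[35]

OUTCOME = VC-HIT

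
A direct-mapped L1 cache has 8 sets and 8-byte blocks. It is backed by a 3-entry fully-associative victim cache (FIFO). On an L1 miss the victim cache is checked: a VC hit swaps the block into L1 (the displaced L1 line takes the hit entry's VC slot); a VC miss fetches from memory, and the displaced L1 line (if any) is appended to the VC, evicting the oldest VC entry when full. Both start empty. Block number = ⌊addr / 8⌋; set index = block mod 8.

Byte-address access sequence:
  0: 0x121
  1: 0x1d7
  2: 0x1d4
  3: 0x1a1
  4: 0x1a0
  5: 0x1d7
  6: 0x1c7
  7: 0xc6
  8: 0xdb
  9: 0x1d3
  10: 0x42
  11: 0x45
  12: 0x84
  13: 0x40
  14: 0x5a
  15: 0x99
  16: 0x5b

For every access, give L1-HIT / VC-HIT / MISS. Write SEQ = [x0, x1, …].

  [0] addr=0x121 blk=36 s=4: MISS | VC []
  [1] addr=0x1d7 blk=58 s=2: MISS | VC []
  [2] addr=0x1d4 blk=58 s=2: L1-HIT | VC []
  [3] addr=0x1a1 blk=52 s=4: MISS | VC [36]
  [4] addr=0x1a0 blk=52 s=4: L1-HIT | VC [36]
  [5] addr=0x1d7 blk=58 s=2: L1-HIT | VC [36]
  [6] addr=0x1c7 blk=56 s=0: MISS | VC [36]
  [7] addr=0xc6 blk=24 s=0: MISS | VC [36, 56]
  [8] addr=0xdb blk=27 s=3: MISS | VC [36, 56]
  [9] addr=0x1d3 blk=58 s=2: L1-HIT | VC [36, 56]
  [10] addr=0x42 blk=8 s=0: MISS | VC [36, 56, 24]
  [11] addr=0x45 blk=8 s=0: L1-HIT | VC [36, 56, 24]
  [12] addr=0x84 blk=16 s=0: MISS | VC [56, 24, 8]
  [13] addr=0x40 blk=8 s=0: VC-HIT | VC [56, 24, 16]
  [14] addr=0x5a blk=11 s=3: MISS | VC [24, 16, 27]
  [15] addr=0x99 blk=19 s=3: MISS | VC [16, 27, 11]
  [16] addr=0x5b blk=11 s=3: VC-HIT | VC [16, 27, 19]

SEQ = [MISS, MISS, L1-HIT, MISS, L1-HIT, L1-HIT, MISS, MISS, MISS, L1-HIT, MISS, L1-HIT, MISS, VC-HIT, MISS, MISS, VC-HIT]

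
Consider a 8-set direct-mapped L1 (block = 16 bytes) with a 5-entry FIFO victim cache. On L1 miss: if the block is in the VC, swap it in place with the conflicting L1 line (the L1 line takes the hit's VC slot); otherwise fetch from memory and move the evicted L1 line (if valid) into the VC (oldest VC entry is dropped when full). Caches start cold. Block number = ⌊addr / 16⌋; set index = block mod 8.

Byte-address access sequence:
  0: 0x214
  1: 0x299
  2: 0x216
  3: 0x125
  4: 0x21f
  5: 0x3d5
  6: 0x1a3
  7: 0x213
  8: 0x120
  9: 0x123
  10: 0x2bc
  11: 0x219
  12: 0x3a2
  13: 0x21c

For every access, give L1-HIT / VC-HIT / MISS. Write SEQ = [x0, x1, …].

#0 0x214→b33/s1 MISS; vc=[]
#1 0x299→b41/s1 MISS; vc=[33]
#2 0x216→b33/s1 VC-HIT; vc=[41]
#3 0x125→b18/s2 MISS; vc=[41]
#4 0x21f→b33/s1 L1-HIT; vc=[41]
#5 0x3d5→b61/s5 MISS; vc=[41]
#6 0x1a3→b26/s2 MISS; vc=[41,18]
#7 0x213→b33/s1 L1-HIT; vc=[41,18]
#8 0x120→b18/s2 VC-HIT; vc=[41,26]
#9 0x123→b18/s2 L1-HIT; vc=[41,26]
#10 0x2bc→b43/s3 MISS; vc=[41,26]
#11 0x219→b33/s1 L1-HIT; vc=[41,26]
#12 0x3a2→b58/s2 MISS; vc=[41,26,18]
#13 0x21c→b33/s1 L1-HIT; vc=[41,26,18]

SEQ = [MISS, MISS, VC-HIT, MISS, L1-HIT, MISS, MISS, L1-HIT, VC-HIT, L1-HIT, MISS, L1-HIT, MISS, L1-HIT]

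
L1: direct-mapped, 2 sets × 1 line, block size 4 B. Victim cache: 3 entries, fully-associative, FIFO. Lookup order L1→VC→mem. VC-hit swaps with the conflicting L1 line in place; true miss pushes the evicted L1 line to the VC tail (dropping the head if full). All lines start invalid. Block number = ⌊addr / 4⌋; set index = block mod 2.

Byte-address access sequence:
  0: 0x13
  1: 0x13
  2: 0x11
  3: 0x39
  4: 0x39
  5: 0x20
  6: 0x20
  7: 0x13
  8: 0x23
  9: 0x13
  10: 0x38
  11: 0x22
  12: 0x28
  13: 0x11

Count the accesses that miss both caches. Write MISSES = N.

  [0] addr=0x13 blk=4 s=0: MISS | VC []
  [1] addr=0x13 blk=4 s=0: L1-HIT | VC []
  [2] addr=0x11 blk=4 s=0: L1-HIT | VC []
  [3] addr=0x39 blk=14 s=0: MISS | VC [4]
  [4] addr=0x39 blk=14 s=0: L1-HIT | VC [4]
  [5] addr=0x20 blk=8 s=0: MISS | VC [4, 14]
  [6] addr=0x20 blk=8 s=0: L1-HIT | VC [4, 14]
  [7] addr=0x13 blk=4 s=0: VC-HIT | VC [8, 14]
  [8] addr=0x23 blk=8 s=0: VC-HIT | VC [4, 14]
  [9] addr=0x13 blk=4 s=0: VC-HIT | VC [8, 14]
  [10] addr=0x38 blk=14 s=0: VC-HIT | VC [8, 4]
  [11] addr=0x22 blk=8 s=0: VC-HIT | VC [14, 4]
  [12] addr=0x28 blk=10 s=0: MISS | VC [14, 4, 8]
  [13] addr=0x11 blk=4 s=0: VC-HIT | VC [14, 10, 8]

MISSES = 4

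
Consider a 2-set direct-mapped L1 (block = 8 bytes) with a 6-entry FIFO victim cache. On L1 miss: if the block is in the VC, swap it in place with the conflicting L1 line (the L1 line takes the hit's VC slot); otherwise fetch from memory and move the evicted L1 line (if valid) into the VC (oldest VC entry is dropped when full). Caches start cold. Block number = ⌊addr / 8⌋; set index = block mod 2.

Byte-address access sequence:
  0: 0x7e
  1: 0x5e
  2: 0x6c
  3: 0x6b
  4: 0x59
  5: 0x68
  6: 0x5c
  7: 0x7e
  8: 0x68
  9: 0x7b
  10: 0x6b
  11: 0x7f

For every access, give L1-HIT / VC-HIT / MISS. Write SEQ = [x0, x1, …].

  [0] addr=0x7e blk=15 s=1: MISS | VC []
  [1] addr=0x5e blk=11 s=1: MISS | VC [15]
  [2] addr=0x6c blk=13 s=1: MISS | VC [15, 11]
  [3] addr=0x6b blk=13 s=1: L1-HIT | VC [15, 11]
  [4] addr=0x59 blk=11 s=1: VC-HIT | VC [15, 13]
  [5] addr=0x68 blk=13 s=1: VC-HIT | VC [15, 11]
  [6] addr=0x5c blk=11 s=1: VC-HIT | VC [15, 13]
  [7] addr=0x7e blk=15 s=1: VC-HIT | VC [11, 13]
  [8] addr=0x68 blk=13 s=1: VC-HIT | VC [11, 15]
  [9] addr=0x7b blk=15 s=1: VC-HIT | VC [11, 13]
  [10] addr=0x6b blk=13 s=1: VC-HIT | VC [11, 15]
  [11] addr=0x7f blk=15 s=1: VC-HIT | VC [11, 13]

SEQ = [MISS, MISS, MISS, L1-HIT, VC-HIT, VC-HIT, VC-HIT, VC-HIT, VC-HIT, VC-HIT, VC-HIT, VC-HIT]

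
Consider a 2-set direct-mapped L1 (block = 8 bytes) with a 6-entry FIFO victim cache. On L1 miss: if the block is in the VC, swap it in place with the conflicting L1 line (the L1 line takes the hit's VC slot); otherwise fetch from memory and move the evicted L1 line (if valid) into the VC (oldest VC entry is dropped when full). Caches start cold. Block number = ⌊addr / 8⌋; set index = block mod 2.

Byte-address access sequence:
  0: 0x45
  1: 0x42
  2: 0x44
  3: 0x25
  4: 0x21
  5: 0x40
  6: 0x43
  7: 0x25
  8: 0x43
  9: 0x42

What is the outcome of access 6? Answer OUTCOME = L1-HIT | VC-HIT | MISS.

  [0] addr=0x45 blk=8 s=0: MISS | VC []
  [1] addr=0x42 blk=8 s=0: L1-HIT | VC []
  [2] addr=0x44 blk=8 s=0: L1-HIT | VC []
  [3] addr=0x25 blk=4 s=0: MISS | VC [8]
  [4] addr=0x21 blk=4 s=0: L1-HIT | VC [8]
  [5] addr=0x40 blk=8 s=0: VC-HIT | VC [4]
  [6] addr=0x43 blk=8 s=0: L1-HIT | VC [4]
  [7] addr=0x25 blk=4 s=0: VC-HIT | VC [8]
  [8] addr=0x43 blk=8 s=0: VC-HIT | VC [4]
  [9] addr=0x42 blk=8 s=0: L1-HIT | VC [4]

OUTCOME = L1-HIT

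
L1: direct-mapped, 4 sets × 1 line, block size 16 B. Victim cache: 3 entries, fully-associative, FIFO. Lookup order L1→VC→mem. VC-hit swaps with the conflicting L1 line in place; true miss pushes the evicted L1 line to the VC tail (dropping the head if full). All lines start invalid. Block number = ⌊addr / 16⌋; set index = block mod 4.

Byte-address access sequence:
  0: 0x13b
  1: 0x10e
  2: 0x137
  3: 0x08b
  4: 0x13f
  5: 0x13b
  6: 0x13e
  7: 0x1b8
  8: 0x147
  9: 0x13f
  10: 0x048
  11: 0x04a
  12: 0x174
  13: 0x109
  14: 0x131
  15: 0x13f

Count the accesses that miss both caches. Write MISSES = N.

  [0] addr=0x13b blk=19 s=3: MISS | VC []
  [1] addr=0x10e blk=16 s=0: MISS | VC []
  [2] addr=0x137 blk=19 s=3: L1-HIT | VC []
  [3] addr=0x8b blk=8 s=0: MISS | VC [16]
  [4] addr=0x13f blk=19 s=3: L1-HIT | VC [16]
  [5] addr=0x13b blk=19 s=3: L1-HIT | VC [16]
  [6] addr=0x13e blk=19 s=3: L1-HIT | VC [16]
  [7] addr=0x1b8 blk=27 s=3: MISS | VC [16, 19]
  [8] addr=0x147 blk=20 s=0: MISS | VC [16, 19, 8]
  [9] addr=0x13f blk=19 s=3: VC-HIT | VC [16, 27, 8]
  [10] addr=0x48 blk=4 s=0: MISS | VC [27, 8, 20]
  [11] addr=0x4a blk=4 s=0: L1-HIT | VC [27, 8, 20]
  [12] addr=0x174 blk=23 s=3: MISS | VC [8, 20, 19]
  [13] addr=0x109 blk=16 s=0: MISS | VC [20, 19, 4]
  [14] addr=0x131 blk=19 s=3: VC-HIT | VC [20, 23, 4]
  [15] addr=0x13f blk=19 s=3: L1-HIT | VC [20, 23, 4]

MISSES = 8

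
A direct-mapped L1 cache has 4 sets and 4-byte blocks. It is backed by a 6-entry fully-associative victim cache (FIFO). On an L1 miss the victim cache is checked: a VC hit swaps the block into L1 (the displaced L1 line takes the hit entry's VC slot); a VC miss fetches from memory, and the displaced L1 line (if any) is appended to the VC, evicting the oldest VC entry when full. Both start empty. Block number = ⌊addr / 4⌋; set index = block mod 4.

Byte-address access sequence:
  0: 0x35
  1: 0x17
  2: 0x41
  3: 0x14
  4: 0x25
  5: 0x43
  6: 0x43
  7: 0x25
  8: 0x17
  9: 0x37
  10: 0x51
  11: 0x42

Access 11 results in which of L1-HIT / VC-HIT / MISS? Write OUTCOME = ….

#0 0x35→b13/s1 MISS; vc=[]
#1 0x17→b5/s1 MISS; vc=[13]
#2 0x41→b16/s0 MISS; vc=[13]
#3 0x14→b5/s1 L1-HIT; vc=[13]
#4 0x25→b9/s1 MISS; vc=[13,5]
#5 0x43→b16/s0 L1-HIT; vc=[13,5]
#6 0x43→b16/s0 L1-HIT; vc=[13,5]
#7 0x25→b9/s1 L1-HIT; vc=[13,5]
#8 0x17→b5/s1 VC-HIT; vc=[13,9]
#9 0x37→b13/s1 VC-HIT; vc=[5,9]
#10 0x51→b20/s0 MISS; vc=[5,9,16]
#11 0x42→b16/s0 VC-HIT; vc=[5,9,20]

OUTCOME = VC-HIT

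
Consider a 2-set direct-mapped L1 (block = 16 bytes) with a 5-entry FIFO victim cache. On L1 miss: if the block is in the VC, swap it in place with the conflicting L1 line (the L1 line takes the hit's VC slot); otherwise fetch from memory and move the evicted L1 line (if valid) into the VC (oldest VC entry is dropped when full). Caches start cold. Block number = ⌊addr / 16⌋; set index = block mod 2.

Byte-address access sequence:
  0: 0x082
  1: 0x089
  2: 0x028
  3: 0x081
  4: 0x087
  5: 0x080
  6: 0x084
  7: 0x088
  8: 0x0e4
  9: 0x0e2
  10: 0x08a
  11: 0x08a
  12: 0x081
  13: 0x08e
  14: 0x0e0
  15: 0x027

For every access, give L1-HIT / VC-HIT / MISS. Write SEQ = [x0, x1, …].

SEQ = [MISS, L1-HIT, MISS, VC-HIT, L1-HIT, L1-HIT, L1-HIT, L1-HIT, MISS, L1-HIT, VC-HIT, L1-HIT, L1-HIT, L1-HIT, VC-HIT, VC-HIT]

#0 0x82→b8/s0 MISS; vc=[]
#1 0x89→b8/s0 L1-HIT; vc=[]
#2 0x28→b2/s0 MISS; vc=[8]
#3 0x81→b8/s0 VC-HIT; vc=[2]
#4 0x87→b8/s0 L1-HIT; vc=[2]
#5 0x80→b8/s0 L1-HIT; vc=[2]
#6 0x84→b8/s0 L1-HIT; vc=[2]
#7 0x88→b8/s0 L1-HIT; vc=[2]
#8 0xe4→b14/s0 MISS; vc=[2,8]
#9 0xe2→b14/s0 L1-HIT; vc=[2,8]
#10 0x8a→b8/s0 VC-HIT; vc=[2,14]
#11 0x8a→b8/s0 L1-HIT; vc=[2,14]
#12 0x81→b8/s0 L1-HIT; vc=[2,14]
#13 0x8e→b8/s0 L1-HIT; vc=[2,14]
#14 0xe0→b14/s0 VC-HIT; vc=[2,8]
#15 0x27→b2/s0 VC-HIT; vc=[14,8]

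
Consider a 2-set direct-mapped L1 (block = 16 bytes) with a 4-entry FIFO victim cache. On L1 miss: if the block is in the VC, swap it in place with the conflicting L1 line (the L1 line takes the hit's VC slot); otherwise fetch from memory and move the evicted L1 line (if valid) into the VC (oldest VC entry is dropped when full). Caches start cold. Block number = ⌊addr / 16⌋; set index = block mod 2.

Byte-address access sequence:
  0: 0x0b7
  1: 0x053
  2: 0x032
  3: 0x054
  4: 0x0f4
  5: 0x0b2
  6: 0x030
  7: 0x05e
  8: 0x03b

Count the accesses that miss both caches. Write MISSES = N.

MISSES = 4

#0 0xb7→b11/s1 MISS; vc=[]
#1 0x53→b5/s1 MISS; vc=[11]
#2 0x32→b3/s1 MISS; vc=[11,5]
#3 0x54→b5/s1 VC-HIT; vc=[11,3]
#4 0xf4→b15/s1 MISS; vc=[11,3,5]
#5 0xb2→b11/s1 VC-HIT; vc=[15,3,5]
#6 0x30→b3/s1 VC-HIT; vc=[15,11,5]
#7 0x5e→b5/s1 VC-HIT; vc=[15,11,3]
#8 0x3b→b3/s1 VC-HIT; vc=[15,11,5]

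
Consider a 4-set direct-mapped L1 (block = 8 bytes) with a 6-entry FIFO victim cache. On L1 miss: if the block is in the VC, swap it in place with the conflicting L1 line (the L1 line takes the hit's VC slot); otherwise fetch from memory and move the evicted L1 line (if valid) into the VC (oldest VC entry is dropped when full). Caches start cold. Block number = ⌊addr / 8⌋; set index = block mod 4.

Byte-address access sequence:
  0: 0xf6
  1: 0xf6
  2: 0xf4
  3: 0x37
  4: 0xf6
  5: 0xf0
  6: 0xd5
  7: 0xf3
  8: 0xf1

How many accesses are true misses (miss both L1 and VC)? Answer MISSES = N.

MISSES = 3

0: 0xf6 (blk 30, set 2) → MISS  vc=[]
1: 0xf6 (blk 30, set 2) → L1-HIT  vc=[]
2: 0xf4 (blk 30, set 2) → L1-HIT  vc=[]
3: 0x37 (blk 6, set 2) → MISS  vc=[30]
4: 0xf6 (blk 30, set 2) → VC-HIT  vc=[6]
5: 0xf0 (blk 30, set 2) → L1-HIT  vc=[6]
6: 0xd5 (blk 26, set 2) → MISS  vc=[6, 30]
7: 0xf3 (blk 30, set 2) → VC-HIT  vc=[6, 26]
8: 0xf1 (blk 30, set 2) → L1-HIT  vc=[6, 26]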